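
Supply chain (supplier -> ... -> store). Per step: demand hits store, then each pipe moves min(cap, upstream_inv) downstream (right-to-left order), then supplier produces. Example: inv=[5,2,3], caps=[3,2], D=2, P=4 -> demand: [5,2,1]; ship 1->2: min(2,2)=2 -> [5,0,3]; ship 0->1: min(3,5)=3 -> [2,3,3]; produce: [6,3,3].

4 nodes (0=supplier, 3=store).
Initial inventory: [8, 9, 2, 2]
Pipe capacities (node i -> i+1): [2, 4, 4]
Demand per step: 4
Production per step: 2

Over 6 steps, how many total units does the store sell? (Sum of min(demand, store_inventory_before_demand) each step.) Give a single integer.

Answer: 19

Derivation:
Step 1: sold=2 (running total=2) -> [8 7 4 2]
Step 2: sold=2 (running total=4) -> [8 5 4 4]
Step 3: sold=4 (running total=8) -> [8 3 4 4]
Step 4: sold=4 (running total=12) -> [8 2 3 4]
Step 5: sold=4 (running total=16) -> [8 2 2 3]
Step 6: sold=3 (running total=19) -> [8 2 2 2]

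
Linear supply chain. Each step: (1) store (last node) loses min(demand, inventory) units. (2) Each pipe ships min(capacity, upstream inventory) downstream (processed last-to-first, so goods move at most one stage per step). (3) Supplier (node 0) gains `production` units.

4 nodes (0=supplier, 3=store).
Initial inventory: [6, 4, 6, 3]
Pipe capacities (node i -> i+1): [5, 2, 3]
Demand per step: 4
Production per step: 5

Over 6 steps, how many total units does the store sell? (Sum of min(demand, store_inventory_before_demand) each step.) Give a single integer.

Step 1: sold=3 (running total=3) -> [6 7 5 3]
Step 2: sold=3 (running total=6) -> [6 10 4 3]
Step 3: sold=3 (running total=9) -> [6 13 3 3]
Step 4: sold=3 (running total=12) -> [6 16 2 3]
Step 5: sold=3 (running total=15) -> [6 19 2 2]
Step 6: sold=2 (running total=17) -> [6 22 2 2]

Answer: 17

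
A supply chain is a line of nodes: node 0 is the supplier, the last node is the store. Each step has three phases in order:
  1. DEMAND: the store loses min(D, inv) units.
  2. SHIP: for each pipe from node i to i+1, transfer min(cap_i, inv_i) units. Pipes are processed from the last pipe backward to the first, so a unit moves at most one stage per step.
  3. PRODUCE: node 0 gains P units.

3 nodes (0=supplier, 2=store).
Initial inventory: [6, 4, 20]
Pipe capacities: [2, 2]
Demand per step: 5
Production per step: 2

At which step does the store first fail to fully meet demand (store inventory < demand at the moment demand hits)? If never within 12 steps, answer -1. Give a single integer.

Step 1: demand=5,sold=5 ship[1->2]=2 ship[0->1]=2 prod=2 -> [6 4 17]
Step 2: demand=5,sold=5 ship[1->2]=2 ship[0->1]=2 prod=2 -> [6 4 14]
Step 3: demand=5,sold=5 ship[1->2]=2 ship[0->1]=2 prod=2 -> [6 4 11]
Step 4: demand=5,sold=5 ship[1->2]=2 ship[0->1]=2 prod=2 -> [6 4 8]
Step 5: demand=5,sold=5 ship[1->2]=2 ship[0->1]=2 prod=2 -> [6 4 5]
Step 6: demand=5,sold=5 ship[1->2]=2 ship[0->1]=2 prod=2 -> [6 4 2]
Step 7: demand=5,sold=2 ship[1->2]=2 ship[0->1]=2 prod=2 -> [6 4 2]
Step 8: demand=5,sold=2 ship[1->2]=2 ship[0->1]=2 prod=2 -> [6 4 2]
Step 9: demand=5,sold=2 ship[1->2]=2 ship[0->1]=2 prod=2 -> [6 4 2]
Step 10: demand=5,sold=2 ship[1->2]=2 ship[0->1]=2 prod=2 -> [6 4 2]
Step 11: demand=5,sold=2 ship[1->2]=2 ship[0->1]=2 prod=2 -> [6 4 2]
Step 12: demand=5,sold=2 ship[1->2]=2 ship[0->1]=2 prod=2 -> [6 4 2]
First stockout at step 7

7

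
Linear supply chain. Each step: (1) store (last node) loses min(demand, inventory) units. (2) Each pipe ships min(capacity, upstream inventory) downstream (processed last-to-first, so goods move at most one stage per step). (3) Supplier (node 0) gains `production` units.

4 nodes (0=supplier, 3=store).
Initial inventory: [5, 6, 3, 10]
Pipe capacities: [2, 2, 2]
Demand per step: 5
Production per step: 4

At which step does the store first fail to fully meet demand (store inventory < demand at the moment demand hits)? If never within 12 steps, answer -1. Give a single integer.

Step 1: demand=5,sold=5 ship[2->3]=2 ship[1->2]=2 ship[0->1]=2 prod=4 -> [7 6 3 7]
Step 2: demand=5,sold=5 ship[2->3]=2 ship[1->2]=2 ship[0->1]=2 prod=4 -> [9 6 3 4]
Step 3: demand=5,sold=4 ship[2->3]=2 ship[1->2]=2 ship[0->1]=2 prod=4 -> [11 6 3 2]
Step 4: demand=5,sold=2 ship[2->3]=2 ship[1->2]=2 ship[0->1]=2 prod=4 -> [13 6 3 2]
Step 5: demand=5,sold=2 ship[2->3]=2 ship[1->2]=2 ship[0->1]=2 prod=4 -> [15 6 3 2]
Step 6: demand=5,sold=2 ship[2->3]=2 ship[1->2]=2 ship[0->1]=2 prod=4 -> [17 6 3 2]
Step 7: demand=5,sold=2 ship[2->3]=2 ship[1->2]=2 ship[0->1]=2 prod=4 -> [19 6 3 2]
Step 8: demand=5,sold=2 ship[2->3]=2 ship[1->2]=2 ship[0->1]=2 prod=4 -> [21 6 3 2]
Step 9: demand=5,sold=2 ship[2->3]=2 ship[1->2]=2 ship[0->1]=2 prod=4 -> [23 6 3 2]
Step 10: demand=5,sold=2 ship[2->3]=2 ship[1->2]=2 ship[0->1]=2 prod=4 -> [25 6 3 2]
Step 11: demand=5,sold=2 ship[2->3]=2 ship[1->2]=2 ship[0->1]=2 prod=4 -> [27 6 3 2]
Step 12: demand=5,sold=2 ship[2->3]=2 ship[1->2]=2 ship[0->1]=2 prod=4 -> [29 6 3 2]
First stockout at step 3

3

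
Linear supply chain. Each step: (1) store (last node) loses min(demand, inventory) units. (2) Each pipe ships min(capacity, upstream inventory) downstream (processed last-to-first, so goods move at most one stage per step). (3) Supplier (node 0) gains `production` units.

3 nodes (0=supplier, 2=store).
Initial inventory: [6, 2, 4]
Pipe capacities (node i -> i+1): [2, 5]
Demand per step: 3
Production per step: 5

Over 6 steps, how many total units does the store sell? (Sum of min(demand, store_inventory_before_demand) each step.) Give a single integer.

Step 1: sold=3 (running total=3) -> [9 2 3]
Step 2: sold=3 (running total=6) -> [12 2 2]
Step 3: sold=2 (running total=8) -> [15 2 2]
Step 4: sold=2 (running total=10) -> [18 2 2]
Step 5: sold=2 (running total=12) -> [21 2 2]
Step 6: sold=2 (running total=14) -> [24 2 2]

Answer: 14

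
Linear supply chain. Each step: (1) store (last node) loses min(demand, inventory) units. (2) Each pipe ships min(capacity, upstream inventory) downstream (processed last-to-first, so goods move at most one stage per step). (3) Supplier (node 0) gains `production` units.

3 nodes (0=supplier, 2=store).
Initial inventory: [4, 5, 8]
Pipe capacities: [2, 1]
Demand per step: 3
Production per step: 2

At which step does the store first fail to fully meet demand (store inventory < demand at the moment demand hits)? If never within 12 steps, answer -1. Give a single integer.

Step 1: demand=3,sold=3 ship[1->2]=1 ship[0->1]=2 prod=2 -> [4 6 6]
Step 2: demand=3,sold=3 ship[1->2]=1 ship[0->1]=2 prod=2 -> [4 7 4]
Step 3: demand=3,sold=3 ship[1->2]=1 ship[0->1]=2 prod=2 -> [4 8 2]
Step 4: demand=3,sold=2 ship[1->2]=1 ship[0->1]=2 prod=2 -> [4 9 1]
Step 5: demand=3,sold=1 ship[1->2]=1 ship[0->1]=2 prod=2 -> [4 10 1]
Step 6: demand=3,sold=1 ship[1->2]=1 ship[0->1]=2 prod=2 -> [4 11 1]
Step 7: demand=3,sold=1 ship[1->2]=1 ship[0->1]=2 prod=2 -> [4 12 1]
Step 8: demand=3,sold=1 ship[1->2]=1 ship[0->1]=2 prod=2 -> [4 13 1]
Step 9: demand=3,sold=1 ship[1->2]=1 ship[0->1]=2 prod=2 -> [4 14 1]
Step 10: demand=3,sold=1 ship[1->2]=1 ship[0->1]=2 prod=2 -> [4 15 1]
Step 11: demand=3,sold=1 ship[1->2]=1 ship[0->1]=2 prod=2 -> [4 16 1]
Step 12: demand=3,sold=1 ship[1->2]=1 ship[0->1]=2 prod=2 -> [4 17 1]
First stockout at step 4

4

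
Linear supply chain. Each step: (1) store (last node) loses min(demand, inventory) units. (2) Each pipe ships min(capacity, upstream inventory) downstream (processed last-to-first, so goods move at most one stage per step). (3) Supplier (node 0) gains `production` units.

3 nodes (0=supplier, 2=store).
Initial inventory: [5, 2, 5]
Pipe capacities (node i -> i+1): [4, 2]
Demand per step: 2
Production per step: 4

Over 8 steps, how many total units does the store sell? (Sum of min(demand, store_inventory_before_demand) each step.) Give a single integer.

Answer: 16

Derivation:
Step 1: sold=2 (running total=2) -> [5 4 5]
Step 2: sold=2 (running total=4) -> [5 6 5]
Step 3: sold=2 (running total=6) -> [5 8 5]
Step 4: sold=2 (running total=8) -> [5 10 5]
Step 5: sold=2 (running total=10) -> [5 12 5]
Step 6: sold=2 (running total=12) -> [5 14 5]
Step 7: sold=2 (running total=14) -> [5 16 5]
Step 8: sold=2 (running total=16) -> [5 18 5]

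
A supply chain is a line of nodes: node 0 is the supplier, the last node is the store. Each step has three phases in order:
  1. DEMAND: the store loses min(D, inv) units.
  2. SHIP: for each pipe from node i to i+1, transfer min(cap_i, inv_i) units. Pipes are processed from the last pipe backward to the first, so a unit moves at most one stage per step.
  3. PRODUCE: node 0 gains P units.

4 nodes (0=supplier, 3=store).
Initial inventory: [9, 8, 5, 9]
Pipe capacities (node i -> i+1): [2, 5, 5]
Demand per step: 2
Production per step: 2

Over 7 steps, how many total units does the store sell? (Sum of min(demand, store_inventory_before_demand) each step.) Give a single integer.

Step 1: sold=2 (running total=2) -> [9 5 5 12]
Step 2: sold=2 (running total=4) -> [9 2 5 15]
Step 3: sold=2 (running total=6) -> [9 2 2 18]
Step 4: sold=2 (running total=8) -> [9 2 2 18]
Step 5: sold=2 (running total=10) -> [9 2 2 18]
Step 6: sold=2 (running total=12) -> [9 2 2 18]
Step 7: sold=2 (running total=14) -> [9 2 2 18]

Answer: 14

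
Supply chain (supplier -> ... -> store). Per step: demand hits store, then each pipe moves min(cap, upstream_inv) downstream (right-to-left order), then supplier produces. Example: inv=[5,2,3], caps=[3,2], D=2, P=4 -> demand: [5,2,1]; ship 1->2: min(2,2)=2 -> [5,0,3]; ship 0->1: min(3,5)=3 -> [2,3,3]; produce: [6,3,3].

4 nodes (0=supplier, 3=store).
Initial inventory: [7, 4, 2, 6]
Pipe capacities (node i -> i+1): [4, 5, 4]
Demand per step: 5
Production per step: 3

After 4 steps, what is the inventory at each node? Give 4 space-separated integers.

Step 1: demand=5,sold=5 ship[2->3]=2 ship[1->2]=4 ship[0->1]=4 prod=3 -> inv=[6 4 4 3]
Step 2: demand=5,sold=3 ship[2->3]=4 ship[1->2]=4 ship[0->1]=4 prod=3 -> inv=[5 4 4 4]
Step 3: demand=5,sold=4 ship[2->3]=4 ship[1->2]=4 ship[0->1]=4 prod=3 -> inv=[4 4 4 4]
Step 4: demand=5,sold=4 ship[2->3]=4 ship[1->2]=4 ship[0->1]=4 prod=3 -> inv=[3 4 4 4]

3 4 4 4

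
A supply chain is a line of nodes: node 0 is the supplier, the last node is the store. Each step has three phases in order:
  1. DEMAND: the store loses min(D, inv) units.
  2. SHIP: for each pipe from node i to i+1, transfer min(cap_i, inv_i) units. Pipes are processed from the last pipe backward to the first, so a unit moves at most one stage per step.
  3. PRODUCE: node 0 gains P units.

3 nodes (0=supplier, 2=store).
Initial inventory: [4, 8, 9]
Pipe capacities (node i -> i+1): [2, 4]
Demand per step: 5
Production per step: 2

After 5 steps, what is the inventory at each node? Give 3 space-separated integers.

Step 1: demand=5,sold=5 ship[1->2]=4 ship[0->1]=2 prod=2 -> inv=[4 6 8]
Step 2: demand=5,sold=5 ship[1->2]=4 ship[0->1]=2 prod=2 -> inv=[4 4 7]
Step 3: demand=5,sold=5 ship[1->2]=4 ship[0->1]=2 prod=2 -> inv=[4 2 6]
Step 4: demand=5,sold=5 ship[1->2]=2 ship[0->1]=2 prod=2 -> inv=[4 2 3]
Step 5: demand=5,sold=3 ship[1->2]=2 ship[0->1]=2 prod=2 -> inv=[4 2 2]

4 2 2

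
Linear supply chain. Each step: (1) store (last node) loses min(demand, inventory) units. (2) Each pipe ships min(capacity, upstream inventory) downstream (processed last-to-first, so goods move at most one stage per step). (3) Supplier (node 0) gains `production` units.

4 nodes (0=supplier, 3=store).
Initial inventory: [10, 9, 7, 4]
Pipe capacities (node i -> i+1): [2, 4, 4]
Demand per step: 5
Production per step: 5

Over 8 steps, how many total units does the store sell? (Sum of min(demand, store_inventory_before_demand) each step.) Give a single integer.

Answer: 30

Derivation:
Step 1: sold=4 (running total=4) -> [13 7 7 4]
Step 2: sold=4 (running total=8) -> [16 5 7 4]
Step 3: sold=4 (running total=12) -> [19 3 7 4]
Step 4: sold=4 (running total=16) -> [22 2 6 4]
Step 5: sold=4 (running total=20) -> [25 2 4 4]
Step 6: sold=4 (running total=24) -> [28 2 2 4]
Step 7: sold=4 (running total=28) -> [31 2 2 2]
Step 8: sold=2 (running total=30) -> [34 2 2 2]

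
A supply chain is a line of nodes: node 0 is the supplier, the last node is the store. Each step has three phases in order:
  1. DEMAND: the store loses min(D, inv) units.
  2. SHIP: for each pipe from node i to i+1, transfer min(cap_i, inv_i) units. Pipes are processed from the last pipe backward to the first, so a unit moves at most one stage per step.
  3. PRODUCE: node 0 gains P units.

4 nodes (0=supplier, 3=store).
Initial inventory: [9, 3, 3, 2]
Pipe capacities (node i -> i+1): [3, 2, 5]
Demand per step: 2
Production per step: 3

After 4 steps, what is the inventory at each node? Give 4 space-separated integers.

Step 1: demand=2,sold=2 ship[2->3]=3 ship[1->2]=2 ship[0->1]=3 prod=3 -> inv=[9 4 2 3]
Step 2: demand=2,sold=2 ship[2->3]=2 ship[1->2]=2 ship[0->1]=3 prod=3 -> inv=[9 5 2 3]
Step 3: demand=2,sold=2 ship[2->3]=2 ship[1->2]=2 ship[0->1]=3 prod=3 -> inv=[9 6 2 3]
Step 4: demand=2,sold=2 ship[2->3]=2 ship[1->2]=2 ship[0->1]=3 prod=3 -> inv=[9 7 2 3]

9 7 2 3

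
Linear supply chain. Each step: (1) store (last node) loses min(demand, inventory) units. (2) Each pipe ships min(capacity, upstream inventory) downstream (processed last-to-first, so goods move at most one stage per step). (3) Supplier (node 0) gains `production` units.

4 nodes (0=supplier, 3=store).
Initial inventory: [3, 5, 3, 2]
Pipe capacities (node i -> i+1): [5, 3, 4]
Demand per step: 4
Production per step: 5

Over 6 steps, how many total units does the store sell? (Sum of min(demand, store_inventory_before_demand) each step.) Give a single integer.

Step 1: sold=2 (running total=2) -> [5 5 3 3]
Step 2: sold=3 (running total=5) -> [5 7 3 3]
Step 3: sold=3 (running total=8) -> [5 9 3 3]
Step 4: sold=3 (running total=11) -> [5 11 3 3]
Step 5: sold=3 (running total=14) -> [5 13 3 3]
Step 6: sold=3 (running total=17) -> [5 15 3 3]

Answer: 17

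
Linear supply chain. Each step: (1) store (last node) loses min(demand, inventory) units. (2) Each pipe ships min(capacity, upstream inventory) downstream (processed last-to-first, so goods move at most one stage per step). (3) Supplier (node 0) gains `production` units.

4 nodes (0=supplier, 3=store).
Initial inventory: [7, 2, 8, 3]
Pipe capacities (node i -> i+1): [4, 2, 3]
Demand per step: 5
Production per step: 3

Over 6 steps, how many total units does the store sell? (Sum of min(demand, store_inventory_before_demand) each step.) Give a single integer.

Step 1: sold=3 (running total=3) -> [6 4 7 3]
Step 2: sold=3 (running total=6) -> [5 6 6 3]
Step 3: sold=3 (running total=9) -> [4 8 5 3]
Step 4: sold=3 (running total=12) -> [3 10 4 3]
Step 5: sold=3 (running total=15) -> [3 11 3 3]
Step 6: sold=3 (running total=18) -> [3 12 2 3]

Answer: 18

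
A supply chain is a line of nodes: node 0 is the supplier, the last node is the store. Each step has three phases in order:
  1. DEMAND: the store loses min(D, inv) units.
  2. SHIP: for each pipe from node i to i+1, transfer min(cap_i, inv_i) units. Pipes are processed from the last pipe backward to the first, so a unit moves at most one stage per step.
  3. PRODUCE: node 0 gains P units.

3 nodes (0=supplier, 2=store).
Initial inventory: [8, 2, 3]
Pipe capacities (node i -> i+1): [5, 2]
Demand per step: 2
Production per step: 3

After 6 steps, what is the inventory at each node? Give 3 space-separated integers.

Step 1: demand=2,sold=2 ship[1->2]=2 ship[0->1]=5 prod=3 -> inv=[6 5 3]
Step 2: demand=2,sold=2 ship[1->2]=2 ship[0->1]=5 prod=3 -> inv=[4 8 3]
Step 3: demand=2,sold=2 ship[1->2]=2 ship[0->1]=4 prod=3 -> inv=[3 10 3]
Step 4: demand=2,sold=2 ship[1->2]=2 ship[0->1]=3 prod=3 -> inv=[3 11 3]
Step 5: demand=2,sold=2 ship[1->2]=2 ship[0->1]=3 prod=3 -> inv=[3 12 3]
Step 6: demand=2,sold=2 ship[1->2]=2 ship[0->1]=3 prod=3 -> inv=[3 13 3]

3 13 3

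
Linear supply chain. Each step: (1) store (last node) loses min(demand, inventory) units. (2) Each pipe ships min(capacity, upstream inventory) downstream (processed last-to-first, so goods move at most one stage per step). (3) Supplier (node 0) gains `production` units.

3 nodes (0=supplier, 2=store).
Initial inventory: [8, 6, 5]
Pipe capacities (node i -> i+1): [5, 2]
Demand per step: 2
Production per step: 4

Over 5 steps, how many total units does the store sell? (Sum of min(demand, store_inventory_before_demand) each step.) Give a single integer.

Answer: 10

Derivation:
Step 1: sold=2 (running total=2) -> [7 9 5]
Step 2: sold=2 (running total=4) -> [6 12 5]
Step 3: sold=2 (running total=6) -> [5 15 5]
Step 4: sold=2 (running total=8) -> [4 18 5]
Step 5: sold=2 (running total=10) -> [4 20 5]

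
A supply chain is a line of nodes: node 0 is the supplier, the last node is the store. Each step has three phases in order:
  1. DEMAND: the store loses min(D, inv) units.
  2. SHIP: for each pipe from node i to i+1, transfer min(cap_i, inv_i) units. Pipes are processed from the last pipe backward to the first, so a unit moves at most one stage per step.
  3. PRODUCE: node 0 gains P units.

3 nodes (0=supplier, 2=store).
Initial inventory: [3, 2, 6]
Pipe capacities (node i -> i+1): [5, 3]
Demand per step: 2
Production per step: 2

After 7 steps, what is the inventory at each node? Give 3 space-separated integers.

Step 1: demand=2,sold=2 ship[1->2]=2 ship[0->1]=3 prod=2 -> inv=[2 3 6]
Step 2: demand=2,sold=2 ship[1->2]=3 ship[0->1]=2 prod=2 -> inv=[2 2 7]
Step 3: demand=2,sold=2 ship[1->2]=2 ship[0->1]=2 prod=2 -> inv=[2 2 7]
Step 4: demand=2,sold=2 ship[1->2]=2 ship[0->1]=2 prod=2 -> inv=[2 2 7]
Step 5: demand=2,sold=2 ship[1->2]=2 ship[0->1]=2 prod=2 -> inv=[2 2 7]
Step 6: demand=2,sold=2 ship[1->2]=2 ship[0->1]=2 prod=2 -> inv=[2 2 7]
Step 7: demand=2,sold=2 ship[1->2]=2 ship[0->1]=2 prod=2 -> inv=[2 2 7]

2 2 7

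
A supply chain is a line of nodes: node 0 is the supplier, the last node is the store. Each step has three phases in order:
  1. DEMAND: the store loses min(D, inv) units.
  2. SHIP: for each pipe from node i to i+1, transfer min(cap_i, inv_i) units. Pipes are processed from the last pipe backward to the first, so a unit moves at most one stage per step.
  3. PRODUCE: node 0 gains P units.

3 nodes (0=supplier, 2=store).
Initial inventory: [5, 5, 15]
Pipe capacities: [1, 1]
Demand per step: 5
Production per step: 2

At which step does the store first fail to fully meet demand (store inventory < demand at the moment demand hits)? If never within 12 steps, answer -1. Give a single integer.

Step 1: demand=5,sold=5 ship[1->2]=1 ship[0->1]=1 prod=2 -> [6 5 11]
Step 2: demand=5,sold=5 ship[1->2]=1 ship[0->1]=1 prod=2 -> [7 5 7]
Step 3: demand=5,sold=5 ship[1->2]=1 ship[0->1]=1 prod=2 -> [8 5 3]
Step 4: demand=5,sold=3 ship[1->2]=1 ship[0->1]=1 prod=2 -> [9 5 1]
Step 5: demand=5,sold=1 ship[1->2]=1 ship[0->1]=1 prod=2 -> [10 5 1]
Step 6: demand=5,sold=1 ship[1->2]=1 ship[0->1]=1 prod=2 -> [11 5 1]
Step 7: demand=5,sold=1 ship[1->2]=1 ship[0->1]=1 prod=2 -> [12 5 1]
Step 8: demand=5,sold=1 ship[1->2]=1 ship[0->1]=1 prod=2 -> [13 5 1]
Step 9: demand=5,sold=1 ship[1->2]=1 ship[0->1]=1 prod=2 -> [14 5 1]
Step 10: demand=5,sold=1 ship[1->2]=1 ship[0->1]=1 prod=2 -> [15 5 1]
Step 11: demand=5,sold=1 ship[1->2]=1 ship[0->1]=1 prod=2 -> [16 5 1]
Step 12: demand=5,sold=1 ship[1->2]=1 ship[0->1]=1 prod=2 -> [17 5 1]
First stockout at step 4

4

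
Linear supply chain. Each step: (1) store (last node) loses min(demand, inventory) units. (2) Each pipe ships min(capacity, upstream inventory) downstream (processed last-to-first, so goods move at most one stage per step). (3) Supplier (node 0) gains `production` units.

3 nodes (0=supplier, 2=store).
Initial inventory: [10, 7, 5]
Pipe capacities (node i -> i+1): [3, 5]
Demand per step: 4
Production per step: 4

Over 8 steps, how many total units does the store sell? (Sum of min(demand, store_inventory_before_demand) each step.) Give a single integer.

Step 1: sold=4 (running total=4) -> [11 5 6]
Step 2: sold=4 (running total=8) -> [12 3 7]
Step 3: sold=4 (running total=12) -> [13 3 6]
Step 4: sold=4 (running total=16) -> [14 3 5]
Step 5: sold=4 (running total=20) -> [15 3 4]
Step 6: sold=4 (running total=24) -> [16 3 3]
Step 7: sold=3 (running total=27) -> [17 3 3]
Step 8: sold=3 (running total=30) -> [18 3 3]

Answer: 30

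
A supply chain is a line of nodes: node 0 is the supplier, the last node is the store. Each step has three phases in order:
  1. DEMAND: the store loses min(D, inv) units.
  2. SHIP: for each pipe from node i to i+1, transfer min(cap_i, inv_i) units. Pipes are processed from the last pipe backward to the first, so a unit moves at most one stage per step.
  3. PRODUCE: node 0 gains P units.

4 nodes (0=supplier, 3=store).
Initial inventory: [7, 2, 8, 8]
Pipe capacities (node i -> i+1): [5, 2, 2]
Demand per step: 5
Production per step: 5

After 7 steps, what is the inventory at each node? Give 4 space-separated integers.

Step 1: demand=5,sold=5 ship[2->3]=2 ship[1->2]=2 ship[0->1]=5 prod=5 -> inv=[7 5 8 5]
Step 2: demand=5,sold=5 ship[2->3]=2 ship[1->2]=2 ship[0->1]=5 prod=5 -> inv=[7 8 8 2]
Step 3: demand=5,sold=2 ship[2->3]=2 ship[1->2]=2 ship[0->1]=5 prod=5 -> inv=[7 11 8 2]
Step 4: demand=5,sold=2 ship[2->3]=2 ship[1->2]=2 ship[0->1]=5 prod=5 -> inv=[7 14 8 2]
Step 5: demand=5,sold=2 ship[2->3]=2 ship[1->2]=2 ship[0->1]=5 prod=5 -> inv=[7 17 8 2]
Step 6: demand=5,sold=2 ship[2->3]=2 ship[1->2]=2 ship[0->1]=5 prod=5 -> inv=[7 20 8 2]
Step 7: demand=5,sold=2 ship[2->3]=2 ship[1->2]=2 ship[0->1]=5 prod=5 -> inv=[7 23 8 2]

7 23 8 2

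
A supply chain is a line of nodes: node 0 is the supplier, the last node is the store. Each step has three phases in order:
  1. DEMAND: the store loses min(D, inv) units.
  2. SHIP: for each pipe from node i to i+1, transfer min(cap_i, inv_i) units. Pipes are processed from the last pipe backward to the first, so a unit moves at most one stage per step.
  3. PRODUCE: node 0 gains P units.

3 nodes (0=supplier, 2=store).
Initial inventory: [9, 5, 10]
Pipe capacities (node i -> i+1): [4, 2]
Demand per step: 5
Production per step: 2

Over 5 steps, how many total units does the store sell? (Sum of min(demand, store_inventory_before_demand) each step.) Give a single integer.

Step 1: sold=5 (running total=5) -> [7 7 7]
Step 2: sold=5 (running total=10) -> [5 9 4]
Step 3: sold=4 (running total=14) -> [3 11 2]
Step 4: sold=2 (running total=16) -> [2 12 2]
Step 5: sold=2 (running total=18) -> [2 12 2]

Answer: 18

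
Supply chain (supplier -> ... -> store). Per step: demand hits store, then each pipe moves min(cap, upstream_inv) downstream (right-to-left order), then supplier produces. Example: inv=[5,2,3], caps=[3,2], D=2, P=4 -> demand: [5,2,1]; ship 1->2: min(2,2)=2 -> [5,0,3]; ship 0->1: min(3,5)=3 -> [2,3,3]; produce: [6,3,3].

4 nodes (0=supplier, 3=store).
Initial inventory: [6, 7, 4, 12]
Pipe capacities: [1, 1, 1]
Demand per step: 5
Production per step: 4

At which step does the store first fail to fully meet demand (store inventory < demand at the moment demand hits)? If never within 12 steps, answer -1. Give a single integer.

Step 1: demand=5,sold=5 ship[2->3]=1 ship[1->2]=1 ship[0->1]=1 prod=4 -> [9 7 4 8]
Step 2: demand=5,sold=5 ship[2->3]=1 ship[1->2]=1 ship[0->1]=1 prod=4 -> [12 7 4 4]
Step 3: demand=5,sold=4 ship[2->3]=1 ship[1->2]=1 ship[0->1]=1 prod=4 -> [15 7 4 1]
Step 4: demand=5,sold=1 ship[2->3]=1 ship[1->2]=1 ship[0->1]=1 prod=4 -> [18 7 4 1]
Step 5: demand=5,sold=1 ship[2->3]=1 ship[1->2]=1 ship[0->1]=1 prod=4 -> [21 7 4 1]
Step 6: demand=5,sold=1 ship[2->3]=1 ship[1->2]=1 ship[0->1]=1 prod=4 -> [24 7 4 1]
Step 7: demand=5,sold=1 ship[2->3]=1 ship[1->2]=1 ship[0->1]=1 prod=4 -> [27 7 4 1]
Step 8: demand=5,sold=1 ship[2->3]=1 ship[1->2]=1 ship[0->1]=1 prod=4 -> [30 7 4 1]
Step 9: demand=5,sold=1 ship[2->3]=1 ship[1->2]=1 ship[0->1]=1 prod=4 -> [33 7 4 1]
Step 10: demand=5,sold=1 ship[2->3]=1 ship[1->2]=1 ship[0->1]=1 prod=4 -> [36 7 4 1]
Step 11: demand=5,sold=1 ship[2->3]=1 ship[1->2]=1 ship[0->1]=1 prod=4 -> [39 7 4 1]
Step 12: demand=5,sold=1 ship[2->3]=1 ship[1->2]=1 ship[0->1]=1 prod=4 -> [42 7 4 1]
First stockout at step 3

3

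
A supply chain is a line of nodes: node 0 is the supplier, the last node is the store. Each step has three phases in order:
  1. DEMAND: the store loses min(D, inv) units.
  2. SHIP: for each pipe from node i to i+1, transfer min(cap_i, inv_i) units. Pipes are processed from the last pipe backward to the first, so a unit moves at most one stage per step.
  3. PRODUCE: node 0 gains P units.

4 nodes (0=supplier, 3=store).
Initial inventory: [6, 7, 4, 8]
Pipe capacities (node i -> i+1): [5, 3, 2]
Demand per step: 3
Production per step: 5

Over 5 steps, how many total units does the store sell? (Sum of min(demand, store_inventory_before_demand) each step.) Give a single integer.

Answer: 15

Derivation:
Step 1: sold=3 (running total=3) -> [6 9 5 7]
Step 2: sold=3 (running total=6) -> [6 11 6 6]
Step 3: sold=3 (running total=9) -> [6 13 7 5]
Step 4: sold=3 (running total=12) -> [6 15 8 4]
Step 5: sold=3 (running total=15) -> [6 17 9 3]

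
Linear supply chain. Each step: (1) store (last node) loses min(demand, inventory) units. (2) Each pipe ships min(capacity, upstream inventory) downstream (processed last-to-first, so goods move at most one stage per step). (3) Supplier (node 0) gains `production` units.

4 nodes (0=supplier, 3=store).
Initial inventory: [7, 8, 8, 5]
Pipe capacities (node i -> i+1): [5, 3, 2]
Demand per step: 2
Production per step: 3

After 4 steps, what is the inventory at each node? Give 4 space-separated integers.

Step 1: demand=2,sold=2 ship[2->3]=2 ship[1->2]=3 ship[0->1]=5 prod=3 -> inv=[5 10 9 5]
Step 2: demand=2,sold=2 ship[2->3]=2 ship[1->2]=3 ship[0->1]=5 prod=3 -> inv=[3 12 10 5]
Step 3: demand=2,sold=2 ship[2->3]=2 ship[1->2]=3 ship[0->1]=3 prod=3 -> inv=[3 12 11 5]
Step 4: demand=2,sold=2 ship[2->3]=2 ship[1->2]=3 ship[0->1]=3 prod=3 -> inv=[3 12 12 5]

3 12 12 5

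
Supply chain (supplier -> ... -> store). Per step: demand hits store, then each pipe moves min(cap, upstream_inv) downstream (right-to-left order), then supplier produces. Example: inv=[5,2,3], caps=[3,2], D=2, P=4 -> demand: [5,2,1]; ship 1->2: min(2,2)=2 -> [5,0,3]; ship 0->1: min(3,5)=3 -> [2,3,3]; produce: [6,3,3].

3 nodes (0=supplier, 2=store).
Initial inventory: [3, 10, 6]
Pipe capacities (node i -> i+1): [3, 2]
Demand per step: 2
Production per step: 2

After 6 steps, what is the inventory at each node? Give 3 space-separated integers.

Step 1: demand=2,sold=2 ship[1->2]=2 ship[0->1]=3 prod=2 -> inv=[2 11 6]
Step 2: demand=2,sold=2 ship[1->2]=2 ship[0->1]=2 prod=2 -> inv=[2 11 6]
Step 3: demand=2,sold=2 ship[1->2]=2 ship[0->1]=2 prod=2 -> inv=[2 11 6]
Step 4: demand=2,sold=2 ship[1->2]=2 ship[0->1]=2 prod=2 -> inv=[2 11 6]
Step 5: demand=2,sold=2 ship[1->2]=2 ship[0->1]=2 prod=2 -> inv=[2 11 6]
Step 6: demand=2,sold=2 ship[1->2]=2 ship[0->1]=2 prod=2 -> inv=[2 11 6]

2 11 6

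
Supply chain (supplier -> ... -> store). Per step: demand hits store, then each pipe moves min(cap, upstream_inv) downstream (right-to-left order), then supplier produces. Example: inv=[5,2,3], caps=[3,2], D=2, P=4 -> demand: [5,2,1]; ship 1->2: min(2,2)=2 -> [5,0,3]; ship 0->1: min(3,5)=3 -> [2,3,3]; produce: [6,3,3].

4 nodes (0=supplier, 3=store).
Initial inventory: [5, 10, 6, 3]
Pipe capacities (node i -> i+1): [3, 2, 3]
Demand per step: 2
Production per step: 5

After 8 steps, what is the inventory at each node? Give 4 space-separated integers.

Step 1: demand=2,sold=2 ship[2->3]=3 ship[1->2]=2 ship[0->1]=3 prod=5 -> inv=[7 11 5 4]
Step 2: demand=2,sold=2 ship[2->3]=3 ship[1->2]=2 ship[0->1]=3 prod=5 -> inv=[9 12 4 5]
Step 3: demand=2,sold=2 ship[2->3]=3 ship[1->2]=2 ship[0->1]=3 prod=5 -> inv=[11 13 3 6]
Step 4: demand=2,sold=2 ship[2->3]=3 ship[1->2]=2 ship[0->1]=3 prod=5 -> inv=[13 14 2 7]
Step 5: demand=2,sold=2 ship[2->3]=2 ship[1->2]=2 ship[0->1]=3 prod=5 -> inv=[15 15 2 7]
Step 6: demand=2,sold=2 ship[2->3]=2 ship[1->2]=2 ship[0->1]=3 prod=5 -> inv=[17 16 2 7]
Step 7: demand=2,sold=2 ship[2->3]=2 ship[1->2]=2 ship[0->1]=3 prod=5 -> inv=[19 17 2 7]
Step 8: demand=2,sold=2 ship[2->3]=2 ship[1->2]=2 ship[0->1]=3 prod=5 -> inv=[21 18 2 7]

21 18 2 7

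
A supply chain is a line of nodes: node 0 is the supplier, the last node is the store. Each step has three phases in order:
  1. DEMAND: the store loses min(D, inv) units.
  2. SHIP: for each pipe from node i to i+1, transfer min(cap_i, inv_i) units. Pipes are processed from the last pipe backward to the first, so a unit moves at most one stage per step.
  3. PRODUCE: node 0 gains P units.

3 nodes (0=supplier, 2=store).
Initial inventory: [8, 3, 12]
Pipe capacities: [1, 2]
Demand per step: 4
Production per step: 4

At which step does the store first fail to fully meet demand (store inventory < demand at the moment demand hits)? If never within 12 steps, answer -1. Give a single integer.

Step 1: demand=4,sold=4 ship[1->2]=2 ship[0->1]=1 prod=4 -> [11 2 10]
Step 2: demand=4,sold=4 ship[1->2]=2 ship[0->1]=1 prod=4 -> [14 1 8]
Step 3: demand=4,sold=4 ship[1->2]=1 ship[0->1]=1 prod=4 -> [17 1 5]
Step 4: demand=4,sold=4 ship[1->2]=1 ship[0->1]=1 prod=4 -> [20 1 2]
Step 5: demand=4,sold=2 ship[1->2]=1 ship[0->1]=1 prod=4 -> [23 1 1]
Step 6: demand=4,sold=1 ship[1->2]=1 ship[0->1]=1 prod=4 -> [26 1 1]
Step 7: demand=4,sold=1 ship[1->2]=1 ship[0->1]=1 prod=4 -> [29 1 1]
Step 8: demand=4,sold=1 ship[1->2]=1 ship[0->1]=1 prod=4 -> [32 1 1]
Step 9: demand=4,sold=1 ship[1->2]=1 ship[0->1]=1 prod=4 -> [35 1 1]
Step 10: demand=4,sold=1 ship[1->2]=1 ship[0->1]=1 prod=4 -> [38 1 1]
Step 11: demand=4,sold=1 ship[1->2]=1 ship[0->1]=1 prod=4 -> [41 1 1]
Step 12: demand=4,sold=1 ship[1->2]=1 ship[0->1]=1 prod=4 -> [44 1 1]
First stockout at step 5

5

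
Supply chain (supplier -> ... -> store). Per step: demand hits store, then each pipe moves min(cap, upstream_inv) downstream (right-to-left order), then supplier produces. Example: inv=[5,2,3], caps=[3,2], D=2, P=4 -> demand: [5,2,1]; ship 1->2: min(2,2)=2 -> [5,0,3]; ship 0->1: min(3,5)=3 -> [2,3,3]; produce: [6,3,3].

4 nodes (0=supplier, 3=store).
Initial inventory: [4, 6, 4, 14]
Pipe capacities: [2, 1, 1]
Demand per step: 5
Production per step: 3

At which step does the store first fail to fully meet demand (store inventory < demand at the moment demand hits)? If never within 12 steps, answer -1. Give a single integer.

Step 1: demand=5,sold=5 ship[2->3]=1 ship[1->2]=1 ship[0->1]=2 prod=3 -> [5 7 4 10]
Step 2: demand=5,sold=5 ship[2->3]=1 ship[1->2]=1 ship[0->1]=2 prod=3 -> [6 8 4 6]
Step 3: demand=5,sold=5 ship[2->3]=1 ship[1->2]=1 ship[0->1]=2 prod=3 -> [7 9 4 2]
Step 4: demand=5,sold=2 ship[2->3]=1 ship[1->2]=1 ship[0->1]=2 prod=3 -> [8 10 4 1]
Step 5: demand=5,sold=1 ship[2->3]=1 ship[1->2]=1 ship[0->1]=2 prod=3 -> [9 11 4 1]
Step 6: demand=5,sold=1 ship[2->3]=1 ship[1->2]=1 ship[0->1]=2 prod=3 -> [10 12 4 1]
Step 7: demand=5,sold=1 ship[2->3]=1 ship[1->2]=1 ship[0->1]=2 prod=3 -> [11 13 4 1]
Step 8: demand=5,sold=1 ship[2->3]=1 ship[1->2]=1 ship[0->1]=2 prod=3 -> [12 14 4 1]
Step 9: demand=5,sold=1 ship[2->3]=1 ship[1->2]=1 ship[0->1]=2 prod=3 -> [13 15 4 1]
Step 10: demand=5,sold=1 ship[2->3]=1 ship[1->2]=1 ship[0->1]=2 prod=3 -> [14 16 4 1]
Step 11: demand=5,sold=1 ship[2->3]=1 ship[1->2]=1 ship[0->1]=2 prod=3 -> [15 17 4 1]
Step 12: demand=5,sold=1 ship[2->3]=1 ship[1->2]=1 ship[0->1]=2 prod=3 -> [16 18 4 1]
First stockout at step 4

4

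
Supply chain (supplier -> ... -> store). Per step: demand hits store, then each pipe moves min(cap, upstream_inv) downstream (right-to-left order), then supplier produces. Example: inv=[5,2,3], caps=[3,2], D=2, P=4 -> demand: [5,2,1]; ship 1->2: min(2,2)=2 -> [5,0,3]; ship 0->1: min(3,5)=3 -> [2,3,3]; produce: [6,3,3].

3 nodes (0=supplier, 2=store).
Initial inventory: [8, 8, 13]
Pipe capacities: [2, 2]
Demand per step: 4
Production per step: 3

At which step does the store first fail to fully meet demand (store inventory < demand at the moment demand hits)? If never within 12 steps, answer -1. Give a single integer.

Step 1: demand=4,sold=4 ship[1->2]=2 ship[0->1]=2 prod=3 -> [9 8 11]
Step 2: demand=4,sold=4 ship[1->2]=2 ship[0->1]=2 prod=3 -> [10 8 9]
Step 3: demand=4,sold=4 ship[1->2]=2 ship[0->1]=2 prod=3 -> [11 8 7]
Step 4: demand=4,sold=4 ship[1->2]=2 ship[0->1]=2 prod=3 -> [12 8 5]
Step 5: demand=4,sold=4 ship[1->2]=2 ship[0->1]=2 prod=3 -> [13 8 3]
Step 6: demand=4,sold=3 ship[1->2]=2 ship[0->1]=2 prod=3 -> [14 8 2]
Step 7: demand=4,sold=2 ship[1->2]=2 ship[0->1]=2 prod=3 -> [15 8 2]
Step 8: demand=4,sold=2 ship[1->2]=2 ship[0->1]=2 prod=3 -> [16 8 2]
Step 9: demand=4,sold=2 ship[1->2]=2 ship[0->1]=2 prod=3 -> [17 8 2]
Step 10: demand=4,sold=2 ship[1->2]=2 ship[0->1]=2 prod=3 -> [18 8 2]
Step 11: demand=4,sold=2 ship[1->2]=2 ship[0->1]=2 prod=3 -> [19 8 2]
Step 12: demand=4,sold=2 ship[1->2]=2 ship[0->1]=2 prod=3 -> [20 8 2]
First stockout at step 6

6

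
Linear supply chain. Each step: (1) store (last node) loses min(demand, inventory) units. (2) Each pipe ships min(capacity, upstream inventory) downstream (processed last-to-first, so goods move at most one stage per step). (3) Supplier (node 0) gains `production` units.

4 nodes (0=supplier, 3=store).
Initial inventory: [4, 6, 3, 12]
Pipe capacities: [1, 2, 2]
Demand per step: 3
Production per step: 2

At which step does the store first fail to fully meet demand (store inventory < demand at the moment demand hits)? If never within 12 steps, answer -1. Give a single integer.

Step 1: demand=3,sold=3 ship[2->3]=2 ship[1->2]=2 ship[0->1]=1 prod=2 -> [5 5 3 11]
Step 2: demand=3,sold=3 ship[2->3]=2 ship[1->2]=2 ship[0->1]=1 prod=2 -> [6 4 3 10]
Step 3: demand=3,sold=3 ship[2->3]=2 ship[1->2]=2 ship[0->1]=1 prod=2 -> [7 3 3 9]
Step 4: demand=3,sold=3 ship[2->3]=2 ship[1->2]=2 ship[0->1]=1 prod=2 -> [8 2 3 8]
Step 5: demand=3,sold=3 ship[2->3]=2 ship[1->2]=2 ship[0->1]=1 prod=2 -> [9 1 3 7]
Step 6: demand=3,sold=3 ship[2->3]=2 ship[1->2]=1 ship[0->1]=1 prod=2 -> [10 1 2 6]
Step 7: demand=3,sold=3 ship[2->3]=2 ship[1->2]=1 ship[0->1]=1 prod=2 -> [11 1 1 5]
Step 8: demand=3,sold=3 ship[2->3]=1 ship[1->2]=1 ship[0->1]=1 prod=2 -> [12 1 1 3]
Step 9: demand=3,sold=3 ship[2->3]=1 ship[1->2]=1 ship[0->1]=1 prod=2 -> [13 1 1 1]
Step 10: demand=3,sold=1 ship[2->3]=1 ship[1->2]=1 ship[0->1]=1 prod=2 -> [14 1 1 1]
Step 11: demand=3,sold=1 ship[2->3]=1 ship[1->2]=1 ship[0->1]=1 prod=2 -> [15 1 1 1]
Step 12: demand=3,sold=1 ship[2->3]=1 ship[1->2]=1 ship[0->1]=1 prod=2 -> [16 1 1 1]
First stockout at step 10

10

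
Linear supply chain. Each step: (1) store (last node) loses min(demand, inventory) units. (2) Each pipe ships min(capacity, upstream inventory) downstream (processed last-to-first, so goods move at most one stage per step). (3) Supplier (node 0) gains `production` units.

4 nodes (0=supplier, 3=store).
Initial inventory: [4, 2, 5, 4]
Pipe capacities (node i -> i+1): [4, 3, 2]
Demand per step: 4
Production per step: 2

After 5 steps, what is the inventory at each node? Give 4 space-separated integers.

Step 1: demand=4,sold=4 ship[2->3]=2 ship[1->2]=2 ship[0->1]=4 prod=2 -> inv=[2 4 5 2]
Step 2: demand=4,sold=2 ship[2->3]=2 ship[1->2]=3 ship[0->1]=2 prod=2 -> inv=[2 3 6 2]
Step 3: demand=4,sold=2 ship[2->3]=2 ship[1->2]=3 ship[0->1]=2 prod=2 -> inv=[2 2 7 2]
Step 4: demand=4,sold=2 ship[2->3]=2 ship[1->2]=2 ship[0->1]=2 prod=2 -> inv=[2 2 7 2]
Step 5: demand=4,sold=2 ship[2->3]=2 ship[1->2]=2 ship[0->1]=2 prod=2 -> inv=[2 2 7 2]

2 2 7 2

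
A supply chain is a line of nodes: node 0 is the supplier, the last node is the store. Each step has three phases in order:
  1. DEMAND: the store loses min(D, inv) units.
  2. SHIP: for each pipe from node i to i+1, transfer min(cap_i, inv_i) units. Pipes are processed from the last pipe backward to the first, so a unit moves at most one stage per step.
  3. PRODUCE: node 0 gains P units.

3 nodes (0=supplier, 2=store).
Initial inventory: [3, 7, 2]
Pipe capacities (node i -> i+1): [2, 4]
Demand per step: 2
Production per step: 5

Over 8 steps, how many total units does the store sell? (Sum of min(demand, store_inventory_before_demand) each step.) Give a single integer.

Step 1: sold=2 (running total=2) -> [6 5 4]
Step 2: sold=2 (running total=4) -> [9 3 6]
Step 3: sold=2 (running total=6) -> [12 2 7]
Step 4: sold=2 (running total=8) -> [15 2 7]
Step 5: sold=2 (running total=10) -> [18 2 7]
Step 6: sold=2 (running total=12) -> [21 2 7]
Step 7: sold=2 (running total=14) -> [24 2 7]
Step 8: sold=2 (running total=16) -> [27 2 7]

Answer: 16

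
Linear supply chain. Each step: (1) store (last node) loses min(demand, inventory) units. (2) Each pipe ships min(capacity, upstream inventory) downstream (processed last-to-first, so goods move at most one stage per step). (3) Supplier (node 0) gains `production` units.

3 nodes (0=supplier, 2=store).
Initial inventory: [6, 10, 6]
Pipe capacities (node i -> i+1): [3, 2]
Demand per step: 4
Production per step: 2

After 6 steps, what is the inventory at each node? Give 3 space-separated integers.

Step 1: demand=4,sold=4 ship[1->2]=2 ship[0->1]=3 prod=2 -> inv=[5 11 4]
Step 2: demand=4,sold=4 ship[1->2]=2 ship[0->1]=3 prod=2 -> inv=[4 12 2]
Step 3: demand=4,sold=2 ship[1->2]=2 ship[0->1]=3 prod=2 -> inv=[3 13 2]
Step 4: demand=4,sold=2 ship[1->2]=2 ship[0->1]=3 prod=2 -> inv=[2 14 2]
Step 5: demand=4,sold=2 ship[1->2]=2 ship[0->1]=2 prod=2 -> inv=[2 14 2]
Step 6: demand=4,sold=2 ship[1->2]=2 ship[0->1]=2 prod=2 -> inv=[2 14 2]

2 14 2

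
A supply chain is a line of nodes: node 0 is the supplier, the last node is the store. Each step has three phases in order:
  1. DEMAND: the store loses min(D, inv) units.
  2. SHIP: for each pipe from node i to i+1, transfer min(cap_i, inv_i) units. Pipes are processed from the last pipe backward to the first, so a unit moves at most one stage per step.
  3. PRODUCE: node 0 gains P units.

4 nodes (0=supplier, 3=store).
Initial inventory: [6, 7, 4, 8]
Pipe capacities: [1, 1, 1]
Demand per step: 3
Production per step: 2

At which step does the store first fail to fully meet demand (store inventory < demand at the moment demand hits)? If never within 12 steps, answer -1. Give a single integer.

Step 1: demand=3,sold=3 ship[2->3]=1 ship[1->2]=1 ship[0->1]=1 prod=2 -> [7 7 4 6]
Step 2: demand=3,sold=3 ship[2->3]=1 ship[1->2]=1 ship[0->1]=1 prod=2 -> [8 7 4 4]
Step 3: demand=3,sold=3 ship[2->3]=1 ship[1->2]=1 ship[0->1]=1 prod=2 -> [9 7 4 2]
Step 4: demand=3,sold=2 ship[2->3]=1 ship[1->2]=1 ship[0->1]=1 prod=2 -> [10 7 4 1]
Step 5: demand=3,sold=1 ship[2->3]=1 ship[1->2]=1 ship[0->1]=1 prod=2 -> [11 7 4 1]
Step 6: demand=3,sold=1 ship[2->3]=1 ship[1->2]=1 ship[0->1]=1 prod=2 -> [12 7 4 1]
Step 7: demand=3,sold=1 ship[2->3]=1 ship[1->2]=1 ship[0->1]=1 prod=2 -> [13 7 4 1]
Step 8: demand=3,sold=1 ship[2->3]=1 ship[1->2]=1 ship[0->1]=1 prod=2 -> [14 7 4 1]
Step 9: demand=3,sold=1 ship[2->3]=1 ship[1->2]=1 ship[0->1]=1 prod=2 -> [15 7 4 1]
Step 10: demand=3,sold=1 ship[2->3]=1 ship[1->2]=1 ship[0->1]=1 prod=2 -> [16 7 4 1]
Step 11: demand=3,sold=1 ship[2->3]=1 ship[1->2]=1 ship[0->1]=1 prod=2 -> [17 7 4 1]
Step 12: demand=3,sold=1 ship[2->3]=1 ship[1->2]=1 ship[0->1]=1 prod=2 -> [18 7 4 1]
First stockout at step 4

4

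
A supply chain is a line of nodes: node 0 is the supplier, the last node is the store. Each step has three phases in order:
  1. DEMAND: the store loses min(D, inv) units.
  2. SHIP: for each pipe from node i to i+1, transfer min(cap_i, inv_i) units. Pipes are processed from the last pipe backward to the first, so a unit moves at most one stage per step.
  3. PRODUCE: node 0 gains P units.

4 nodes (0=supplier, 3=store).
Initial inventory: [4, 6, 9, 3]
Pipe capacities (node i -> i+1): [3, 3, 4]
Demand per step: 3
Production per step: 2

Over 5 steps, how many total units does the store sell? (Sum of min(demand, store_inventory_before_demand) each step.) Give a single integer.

Step 1: sold=3 (running total=3) -> [3 6 8 4]
Step 2: sold=3 (running total=6) -> [2 6 7 5]
Step 3: sold=3 (running total=9) -> [2 5 6 6]
Step 4: sold=3 (running total=12) -> [2 4 5 7]
Step 5: sold=3 (running total=15) -> [2 3 4 8]

Answer: 15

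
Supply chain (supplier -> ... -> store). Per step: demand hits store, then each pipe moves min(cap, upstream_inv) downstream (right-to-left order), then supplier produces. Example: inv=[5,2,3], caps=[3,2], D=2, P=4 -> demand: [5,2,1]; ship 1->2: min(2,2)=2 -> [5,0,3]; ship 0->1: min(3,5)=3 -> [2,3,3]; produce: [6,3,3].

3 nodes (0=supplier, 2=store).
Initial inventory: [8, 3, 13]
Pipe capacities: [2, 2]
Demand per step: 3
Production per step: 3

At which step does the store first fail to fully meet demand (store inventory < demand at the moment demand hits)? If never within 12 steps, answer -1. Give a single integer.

Step 1: demand=3,sold=3 ship[1->2]=2 ship[0->1]=2 prod=3 -> [9 3 12]
Step 2: demand=3,sold=3 ship[1->2]=2 ship[0->1]=2 prod=3 -> [10 3 11]
Step 3: demand=3,sold=3 ship[1->2]=2 ship[0->1]=2 prod=3 -> [11 3 10]
Step 4: demand=3,sold=3 ship[1->2]=2 ship[0->1]=2 prod=3 -> [12 3 9]
Step 5: demand=3,sold=3 ship[1->2]=2 ship[0->1]=2 prod=3 -> [13 3 8]
Step 6: demand=3,sold=3 ship[1->2]=2 ship[0->1]=2 prod=3 -> [14 3 7]
Step 7: demand=3,sold=3 ship[1->2]=2 ship[0->1]=2 prod=3 -> [15 3 6]
Step 8: demand=3,sold=3 ship[1->2]=2 ship[0->1]=2 prod=3 -> [16 3 5]
Step 9: demand=3,sold=3 ship[1->2]=2 ship[0->1]=2 prod=3 -> [17 3 4]
Step 10: demand=3,sold=3 ship[1->2]=2 ship[0->1]=2 prod=3 -> [18 3 3]
Step 11: demand=3,sold=3 ship[1->2]=2 ship[0->1]=2 prod=3 -> [19 3 2]
Step 12: demand=3,sold=2 ship[1->2]=2 ship[0->1]=2 prod=3 -> [20 3 2]
First stockout at step 12

12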